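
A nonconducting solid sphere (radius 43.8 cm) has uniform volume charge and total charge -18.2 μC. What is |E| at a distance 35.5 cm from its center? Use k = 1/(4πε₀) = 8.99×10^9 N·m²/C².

Use a concentric Gaussian sphere at r = 35.5 cm (r < R).
For a uniform sphere the enclosed fraction is (r/R)³, so Q_enc = (-18.2 μC)(0.355/0.438)³ = -9.69×10^-6 C.
By Gauss's law, ∮E·dA = E·4πr² = Q_enc/ε₀.
E = k|Q_enc|/r² = (8.99×10^9)(9.69×10^-6)/(0.355)² = 6.91×10^5 N/C.

6.91×10^5 V/m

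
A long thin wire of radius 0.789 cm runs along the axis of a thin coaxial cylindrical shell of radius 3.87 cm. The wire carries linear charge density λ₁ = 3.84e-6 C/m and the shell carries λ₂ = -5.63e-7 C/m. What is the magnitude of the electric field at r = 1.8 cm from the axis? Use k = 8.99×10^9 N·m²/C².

E = 3.84×10^6 N/C

Take a coaxial cylindrical Gaussian surface of radius r = 1.8 cm and length L (between the conductors, 0.789 cm < r < 3.87 cm).
The shell at 3.87 cm lies outside the Gaussian surface, so λ_enc = λ₁ = 3.84e-6 C/m.
Applying ∮E·dA = Q_enc/ε₀ with the end caps contributing no flux:
E = 2k|λ_enc|/r = 2(8.99×10^9)(3.84e-6)/(0.018) = 3.84e6 N/C.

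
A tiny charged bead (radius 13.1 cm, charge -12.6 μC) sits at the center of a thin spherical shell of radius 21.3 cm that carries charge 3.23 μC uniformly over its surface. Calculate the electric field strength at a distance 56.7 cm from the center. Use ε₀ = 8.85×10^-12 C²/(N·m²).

Take a concentric spherical Gaussian surface of radius r = 56.7 cm (r > 21.3 cm, enclosing both).
Q_enc = (-12.6 μC) + (3.23 μC) = -9.37×10^-6 C.
By Gauss's law, ∮E·dA = E·4πr² = Q_enc/ε₀.
E = |Q_enc|/(4πε₀r²) = (9.37×10^-6)/(4π·8.85×10^-12·(0.567)²) = 2.62×10^5 N/C.

E ≈ 2.62×10^5 V/m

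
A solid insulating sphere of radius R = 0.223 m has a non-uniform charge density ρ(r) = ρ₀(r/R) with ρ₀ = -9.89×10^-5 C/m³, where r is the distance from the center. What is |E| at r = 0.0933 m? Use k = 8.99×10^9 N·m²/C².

By spherical symmetry E is radial; choose a Gaussian sphere of radius r = 0.0933 m (r < R).
Q_enc = ∫₀^r ρ(r')·4πr'² dr' = (4πρ₀/R) ∫₀^r r'^3 dr' = 4πρ₀ r^4/(4·R) = -1.056×10^-7 C.
Applying ∮E·dA = Q_enc/ε₀ with Φ = E(4πr²):
E = k|Q_enc|/r² = (8.99×10^9)(1.056×10^-7)/(0.0933)² = 1.09×10^5 N/C.

|E| = 1.09e5 V/m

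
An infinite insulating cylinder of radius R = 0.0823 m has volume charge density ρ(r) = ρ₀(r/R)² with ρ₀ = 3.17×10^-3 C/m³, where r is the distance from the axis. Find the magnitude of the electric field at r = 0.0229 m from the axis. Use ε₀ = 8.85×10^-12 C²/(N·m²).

1.59×10^5 N/C

Coaxial Gaussian cylinder, radius r = 0.0229 m, length L (r < R).
Integrating ρ over the cross-section to radius r: λ_enc = (2πρ₀/R²) ∫₀^r r'^3 dr' = 2πρ₀ r^4/(4·R²) = 2.022×10^-7 C/m.
By Gauss's law (flux through the curved wall only), E·2πrL = λ_enc L/ε₀.
E = |λ_enc|/(2πε₀r) = (2.022e-7)/(2π·8.85×10^-12·0.0229) = 1.59e5 N/C.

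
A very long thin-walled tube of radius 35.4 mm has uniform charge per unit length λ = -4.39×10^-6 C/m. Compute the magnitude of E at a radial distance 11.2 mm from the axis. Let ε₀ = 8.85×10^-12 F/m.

|E| = 0 V/m

By cylindrical symmetry E is radial; use a coaxial Gaussian cylinder of radius 11.2 mm and length L (r < 35.4 mm, inside the shell).
All the surface charge lies outside this cylinder: Q_enc = 0, hence E = 0.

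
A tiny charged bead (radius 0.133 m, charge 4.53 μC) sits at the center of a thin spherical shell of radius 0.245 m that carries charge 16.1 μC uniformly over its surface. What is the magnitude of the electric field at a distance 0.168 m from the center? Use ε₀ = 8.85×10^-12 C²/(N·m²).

Use a concentric Gaussian sphere at r = 0.168 m (between the bodies, 0.133 m < r < 0.245 m).
The shell at 0.245 m lies outside the Gaussian surface, so Q_enc = 4.53 μC = 4.53×10^-6 C.
Since E is radial and uniform over the Gaussian sphere, Φ = E·4πr² = Q_enc/ε₀.
E = |Q_enc|/(4πε₀r²) = (4.53e-6)/(4π·8.85×10^-12·(0.168)²) = 1.44e6 N/C.

1.44×10^6 N/C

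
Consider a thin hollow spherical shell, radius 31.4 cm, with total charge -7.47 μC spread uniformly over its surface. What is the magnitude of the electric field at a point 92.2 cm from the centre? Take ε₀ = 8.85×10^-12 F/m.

E ≈ 7.90e4 N/C

By spherical symmetry E is radial; choose a Gaussian sphere of radius r = 92.2 cm (r > 31.4 cm).
The entire shell is enclosed: Q_enc = -7.47×10^-6 C.
Applying ∮E·dA = Q_enc/ε₀ with Φ = E(4πr²):
E = |Q_enc|/(4πε₀r²) = (7.47×10^-6)/(4π·8.85×10^-12·(0.922)²) = 7.90e4 N/C.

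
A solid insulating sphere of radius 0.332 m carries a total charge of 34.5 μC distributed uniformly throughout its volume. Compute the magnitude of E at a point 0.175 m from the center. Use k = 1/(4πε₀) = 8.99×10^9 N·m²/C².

Take a concentric spherical Gaussian surface of radius r = 0.175 m (r < R).
For a uniform sphere the enclosed fraction is (r/R)³, so Q_enc = (34.5 μC)(0.175/0.332)³ = 5.053×10^-6 C.
Applying ∮E·dA = Q_enc/ε₀ with Φ = E(4πr²):
E = k|Q_enc|/r² = (8.99×10^9)(5.053×10^-6)/(0.175)² = 1.48×10^6 N/C.

|E| ≈ 1.48e6 N/C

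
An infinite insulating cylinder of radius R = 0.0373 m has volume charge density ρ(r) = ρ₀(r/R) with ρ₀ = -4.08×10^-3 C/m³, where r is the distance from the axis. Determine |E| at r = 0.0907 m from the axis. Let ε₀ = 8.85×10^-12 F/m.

Coaxial Gaussian cylinder, radius r = 0.0907 m, length L (r > R, full charge per length enclosed).
λ_enc = 2π ∫₀^R ρ₀(r'/R)^1 r' dr' = 2πρ₀R²/3 = -1.189×10^-5 C/m.
By Gauss's law (flux through the curved wall only), E·2πrL = λ_enc L/ε₀.
E = |λ_enc|/(2πε₀r) = (1.189×10^-5)/(2π·8.85×10^-12·0.0907) = 2.36e6 N/C.

E = 2.36e6 N/C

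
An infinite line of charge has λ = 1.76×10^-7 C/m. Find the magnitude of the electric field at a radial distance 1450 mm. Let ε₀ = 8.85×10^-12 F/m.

2.18×10^3 V/m

Choose a coaxial cylinder of radius r = 1450 mm (arbitrary length L) as the Gaussian surface.
Q_enc = λL, so λ_enc = 1.76×10^-7 C/m.
Gauss's law: E·2πrL = λ_enc L/ε₀.
E = |λ_enc|/(2πε₀r) = (1.76×10^-7)/(2π·8.85×10^-12·1.45) = 2.18×10^3 N/C.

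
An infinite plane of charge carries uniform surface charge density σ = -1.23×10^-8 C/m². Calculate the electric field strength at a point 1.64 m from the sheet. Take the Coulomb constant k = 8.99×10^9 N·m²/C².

E ≈ 695 V/m

The symmetry is planar: E is normal to the sheet and the same magnitude on both sides. Take a pillbox straddling the sheet with end-cap area A.
Only the two end caps contribute flux: Φ = 2EA. With Q_enc = σA, Gauss's law gives E = |σ|/(2ε₀).
E = 2πk|σ| = 2π(8.99×10^9)(1.23e-8) = 695 N/C.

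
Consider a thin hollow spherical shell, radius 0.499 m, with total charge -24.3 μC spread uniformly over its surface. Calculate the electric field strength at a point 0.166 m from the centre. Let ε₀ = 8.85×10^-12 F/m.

Symmetry ⇒ E = E(r) r̂. Gaussian sphere of radius r = 0.166 m (inside the shell, r < 0.499 m).
No charge lies within this surface, so Q_enc = 0 and Gauss's law gives E·4πr² = 0 ⇒ E = 0.

E = 0 (no enclosed charge)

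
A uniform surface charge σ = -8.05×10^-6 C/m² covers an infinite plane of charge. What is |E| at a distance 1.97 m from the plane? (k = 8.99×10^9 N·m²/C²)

The symmetry is planar: E is normal to the sheet and the same magnitude on both sides. Take a pillbox straddling the sheet with end-cap area A.
Only the two end caps contribute flux: Φ = 2EA. With Q_enc = σA, Gauss's law gives E = |σ|/(2ε₀).
E = 2πk|σ| = 2π(8.99×10^9)(8.05e-6) = 4.55e5 N/C.

|E| = 4.55×10^5 V/m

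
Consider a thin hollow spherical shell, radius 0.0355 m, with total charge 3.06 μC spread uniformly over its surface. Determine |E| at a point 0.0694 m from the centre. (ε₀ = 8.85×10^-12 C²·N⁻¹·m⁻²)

|E| = 5.71×10^6 N/C

By spherical symmetry E is radial; choose a Gaussian sphere of radius r = 0.0694 m (r > 0.0355 m).
The entire shell is enclosed: Q_enc = 3.06×10^-6 C.
By Gauss's law, ∮E·dA = E·4πr² = Q_enc/ε₀.
E = |Q_enc|/(4πε₀r²) = (3.06×10^-6)/(4π·8.85×10^-12·(0.0694)²) = 5.71e6 N/C.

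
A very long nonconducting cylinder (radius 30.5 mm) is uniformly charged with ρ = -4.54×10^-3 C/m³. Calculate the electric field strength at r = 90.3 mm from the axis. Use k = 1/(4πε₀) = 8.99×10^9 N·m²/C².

|E| ≈ 2.64e6 V/m

Take a coaxial cylindrical Gaussian surface of radius r = 90.3 mm and length L (r > 30.5 mm, full cross-section enclosed).
λ_enc = ρ·πR² = (-4.54e-3)π(0.0305)² = -1.327×10^-5 C/m.
Since E is radial and uniform over the curved surface, Φ = E·2πrL = Q_enc/ε₀ = λ_enc L/ε₀.
E = 2k|λ_enc|/r = 2(8.99×10^9)(1.327×10^-5)/(0.0903) = 2.64×10^6 N/C.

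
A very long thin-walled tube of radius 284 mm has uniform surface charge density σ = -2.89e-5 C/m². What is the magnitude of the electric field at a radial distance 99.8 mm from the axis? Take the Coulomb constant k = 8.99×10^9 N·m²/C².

Choose a coaxial cylinder of radius r = 99.8 mm (arbitrary length L) as the Gaussian surface (r < 284 mm, inside the shell).
No charge is enclosed, so Gauss's law gives E·2πrL = 0 ⇒ E = 0.

E = 0 (no enclosed charge)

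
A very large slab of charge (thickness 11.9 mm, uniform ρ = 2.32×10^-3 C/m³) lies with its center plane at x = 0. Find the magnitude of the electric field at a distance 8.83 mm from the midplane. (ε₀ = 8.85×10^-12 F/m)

|E| = 1.56×10^6 N/C

The point |x| = 8.83 mm lies outside the slab (half-thickness 0.00595 m). A symmetric pillbox spanning the full slab encloses Q_enc = ρ·d·A.
Flux = 2EA ⇒ E = |ρ|d/(2ε₀), independent of distance outside.
E = (2.32×10^-3)(0.0119)/(2·8.85×10^-12) = 1.56×10^6 N/C.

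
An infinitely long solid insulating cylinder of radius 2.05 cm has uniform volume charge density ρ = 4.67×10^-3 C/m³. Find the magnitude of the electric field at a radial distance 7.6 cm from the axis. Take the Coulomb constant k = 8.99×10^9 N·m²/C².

Choose a coaxial cylinder of radius r = 7.6 cm (arbitrary length L) as the Gaussian surface (r > 2.05 cm, full cross-section enclosed).
λ_enc = ρ·πR² = (4.67e-3)π(0.0205)² = 6.166e-6 C/m.
Gauss's law: E·2πrL = λ_enc L/ε₀.
E = 2k|λ_enc|/r = 2(8.99×10^9)(6.166e-6)/(0.076) = 1.46×10^6 N/C.

E ≈ 1.46×10^6 V/m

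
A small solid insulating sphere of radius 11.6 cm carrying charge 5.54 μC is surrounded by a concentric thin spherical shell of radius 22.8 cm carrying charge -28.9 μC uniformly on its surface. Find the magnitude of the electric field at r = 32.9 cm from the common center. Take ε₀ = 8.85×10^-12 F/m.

Take a concentric spherical Gaussian surface of radius r = 32.9 cm (r > 22.8 cm, enclosing both).
Q_enc = (5.54 μC) + (-28.9 μC) = -2.336×10^-5 C.
Applying ∮E·dA = Q_enc/ε₀ with Φ = E(4πr²):
E = |Q_enc|/(4πε₀r²) = (2.336×10^-5)/(4π·8.85×10^-12·(0.329)²) = 1.94×10^6 N/C.

1.94×10^6 N/C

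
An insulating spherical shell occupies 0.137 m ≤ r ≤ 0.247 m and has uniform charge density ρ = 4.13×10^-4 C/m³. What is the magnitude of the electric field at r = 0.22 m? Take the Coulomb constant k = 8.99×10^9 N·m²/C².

|E| ≈ 2.60×10^6 V/m

By spherical symmetry E is radial; choose a Gaussian sphere of radius r = 0.22 m (within the shell material, 0.137 m < r < 0.247 m).
Enclosed charge is the volume from a to r: Q_enc = (4π/3)ρ(r³ − a³) = 1.397×10^-5 C.
Applying ∮E·dA = Q_enc/ε₀ with Φ = E(4πr²):
E = k|Q_enc|/r² = (8.99×10^9)(1.397×10^-5)/(0.22)² = 2.60×10^6 N/C.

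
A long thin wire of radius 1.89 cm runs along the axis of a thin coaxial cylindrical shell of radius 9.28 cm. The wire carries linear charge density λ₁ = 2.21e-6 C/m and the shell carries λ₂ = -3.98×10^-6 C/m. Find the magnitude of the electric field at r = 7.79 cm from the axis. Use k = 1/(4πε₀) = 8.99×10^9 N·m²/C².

Coaxial Gaussian cylinder, radius r = 7.79 cm, length L (between the conductors, 1.89 cm < r < 9.28 cm).
The shell at 9.28 cm lies outside the Gaussian surface, so λ_enc = λ₁ = 2.21×10^-6 C/m.
By Gauss's law (flux through the curved wall only), E·2πrL = λ_enc L/ε₀.
E = 2k|λ_enc|/r = 2(8.99×10^9)(2.21×10^-6)/(0.0779) = 5.10×10^5 N/C.

5.10×10^5 N/C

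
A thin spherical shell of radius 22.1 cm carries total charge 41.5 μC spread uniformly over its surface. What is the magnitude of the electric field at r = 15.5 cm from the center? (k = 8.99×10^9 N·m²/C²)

Take a concentric spherical Gaussian surface of radius r = 15.5 cm (inside the shell, r < 22.1 cm).
All the charge is outside the Gaussian surface: Q_enc = 0, hence E = 0 everywhere inside the shell.

|E| = 0 N/C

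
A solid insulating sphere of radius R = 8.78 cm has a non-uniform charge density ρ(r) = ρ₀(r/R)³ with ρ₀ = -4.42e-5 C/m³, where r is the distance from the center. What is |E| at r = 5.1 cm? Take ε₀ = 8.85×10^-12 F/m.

By spherical symmetry E is radial; choose a Gaussian sphere of radius r = 5.1 cm (r < R).
Integrate the density: Q_enc = 4π ∫₀^r ρ₀(r'/R)^3 r'² dr' = 4πρ₀ r^6/(6·R³) = -2.407×10^-9 C.
Gauss's law: E·4πr² = Q_enc/ε₀.
E = |Q_enc|/(4πε₀r²) = (2.407×10^-9)/(4π·8.85×10^-12·(0.051)²) = 8.32×10^3 N/C.

E ≈ 8.32×10^3 N/C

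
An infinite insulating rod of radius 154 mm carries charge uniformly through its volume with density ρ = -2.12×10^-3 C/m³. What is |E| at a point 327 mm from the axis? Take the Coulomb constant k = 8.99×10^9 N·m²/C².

E ≈ 8.68×10^6 V/m

Choose a coaxial cylinder of radius r = 327 mm (arbitrary length L) as the Gaussian surface (r > 154 mm, full cross-section enclosed).
λ_enc = ρ·πR² = (-2.12×10^-3)π(0.154)² = -1.58×10^-4 C/m.
Gauss's law: E·2πrL = λ_enc L/ε₀.
E = 2k|λ_enc|/r = 2(8.99×10^9)(1.58×10^-4)/(0.327) = 8.68×10^6 N/C.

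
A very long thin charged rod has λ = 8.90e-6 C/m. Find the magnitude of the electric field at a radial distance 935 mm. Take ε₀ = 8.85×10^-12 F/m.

E ≈ 1.71e5 N/C

Take a coaxial cylindrical Gaussian surface of radius r = 935 mm and length L.
Q_enc = λL, so λ_enc = 8.90e-6 C/m.
Gauss's law: E·2πrL = λ_enc L/ε₀.
E = |λ_enc|/(2πε₀r) = (8.90e-6)/(2π·8.85×10^-12·0.935) = 1.71×10^5 N/C.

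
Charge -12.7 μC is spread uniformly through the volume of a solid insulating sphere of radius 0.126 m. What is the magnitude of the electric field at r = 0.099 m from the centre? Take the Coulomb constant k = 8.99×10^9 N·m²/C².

Symmetry ⇒ E = E(r) r̂. Gaussian sphere of radius r = 0.099 m (r < R).
Only the charge within r is enclosed: Q_enc = Q·(r/R)³ = (-12.7 μC)·(0.099 m/0.126 m)³ = -6.16×10^-6 C.
Gauss's law: E·4πr² = Q_enc/ε₀.
E = k|Q_enc|/r² = (8.99×10^9)(6.16e-6)/(0.099)² = 5.65×10^6 N/C.

|E| = 5.65×10^6 N/C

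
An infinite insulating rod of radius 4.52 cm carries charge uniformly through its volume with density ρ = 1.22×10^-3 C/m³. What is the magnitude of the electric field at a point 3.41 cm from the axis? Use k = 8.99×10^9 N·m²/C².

Coaxial Gaussian cylinder, radius r = 3.41 cm, length L (r < R).
Charge inside radius r per length L is ρ·πr²·L, so λ_enc = ρπr² = 4.457×10^-6 C/m.
By Gauss's law (flux through the curved wall only), E·2πrL = λ_enc L/ε₀.
E = 2k|λ_enc|/r = 2(8.99×10^9)(4.457e-6)/(0.0341) = 2.35×10^6 N/C.

E = 2.35×10^6 N/C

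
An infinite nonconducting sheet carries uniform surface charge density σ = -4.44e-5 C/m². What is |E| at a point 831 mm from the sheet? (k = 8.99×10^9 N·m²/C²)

E ≈ 2.51×10^6 N/C

By planar symmetry E is perpendicular to the sheet and uniform; use a Gaussian pillbox with flat faces of area A on each side of the sheet.
Flux Φ = 2EA and Q_enc = σA, so 2EA = σA/ε₀ ⇒ E = |σ|/(2ε₀), independent of distance.
E = 2πk|σ| = 2π(8.99×10^9)(4.44×10^-5) = 2.51×10^6 N/C.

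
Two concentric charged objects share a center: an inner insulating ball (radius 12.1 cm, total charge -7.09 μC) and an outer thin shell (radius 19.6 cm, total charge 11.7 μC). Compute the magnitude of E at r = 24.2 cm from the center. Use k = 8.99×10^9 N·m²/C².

E = 7.08×10^5 N/C

Symmetry ⇒ E = E(r) r̂. Gaussian sphere of radius r = 24.2 cm (r > 19.6 cm, enclosing both).
Q_enc = (-7.09 μC) + (11.7 μC) = 4.61×10^-6 C.
Applying ∮E·dA = Q_enc/ε₀ with Φ = E(4πr²):
E = k|Q_enc|/r² = (8.99×10^9)(4.61×10^-6)/(0.242)² = 7.08×10^5 N/C.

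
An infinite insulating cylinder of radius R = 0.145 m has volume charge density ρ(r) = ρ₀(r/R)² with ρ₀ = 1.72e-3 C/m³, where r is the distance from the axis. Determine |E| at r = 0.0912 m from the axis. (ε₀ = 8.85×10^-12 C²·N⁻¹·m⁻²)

Coaxial Gaussian cylinder, radius r = 0.0912 m, length L (r < R).
Integrating ρ over the cross-section to radius r: λ_enc = (2πρ₀/R²) ∫₀^r r'^3 dr' = 2πρ₀ r^4/(4·R²) = 8.89×10^-6 C/m.
Applying ∮E·dA = Q_enc/ε₀ with the end caps contributing no flux:
E = |λ_enc|/(2πε₀r) = (8.89e-6)/(2π·8.85×10^-12·0.0912) = 1.75×10^6 N/C.

E = 1.75×10^6 V/m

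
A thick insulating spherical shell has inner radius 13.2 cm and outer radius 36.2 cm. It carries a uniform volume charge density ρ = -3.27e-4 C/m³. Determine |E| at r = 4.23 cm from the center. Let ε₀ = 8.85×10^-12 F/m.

Take a concentric spherical Gaussian surface of radius r = 4.23 cm (r < 13.2 cm, inside the empty cavity).
No charge is enclosed, so by Gauss's law E·4πr² = 0 ⇒ E = 0.

|E| = 0 N/C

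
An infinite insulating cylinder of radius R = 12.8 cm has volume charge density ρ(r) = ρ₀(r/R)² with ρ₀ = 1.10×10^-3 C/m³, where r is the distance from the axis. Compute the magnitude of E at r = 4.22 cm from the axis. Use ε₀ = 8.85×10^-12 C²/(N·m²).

|E| ≈ 1.43×10^5 N/C

By cylindrical symmetry E is radial; use a coaxial Gaussian cylinder of radius 4.22 cm and length L (r < R).
λ_enc = ∫₀^r ρ(r')·2πr' dr' = (2πρ₀/R²)·r^4/4 = 3.345×10^-7 C/m.
Applying ∮E·dA = Q_enc/ε₀ with the end caps contributing no flux:
E = |λ_enc|/(2πε₀r) = (3.345e-7)/(2π·8.85×10^-12·0.0422) = 1.43×10^5 N/C.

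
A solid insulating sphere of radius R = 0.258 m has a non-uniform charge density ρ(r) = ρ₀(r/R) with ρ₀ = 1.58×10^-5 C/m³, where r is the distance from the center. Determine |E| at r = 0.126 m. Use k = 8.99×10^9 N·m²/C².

2.75e4 N/C

By spherical symmetry E is radial; choose a Gaussian sphere of radius r = 0.126 m (r < R).
Q_enc = ∫₀^r ρ(r')·4πr'² dr' = (4πρ₀/R) ∫₀^r r'^3 dr' = 4πρ₀ r^4/(4·R) = 4.849×10^-8 C.
Gauss's law: E·4πr² = Q_enc/ε₀.
E = k|Q_enc|/r² = (8.99×10^9)(4.849e-8)/(0.126)² = 2.75×10^4 N/C.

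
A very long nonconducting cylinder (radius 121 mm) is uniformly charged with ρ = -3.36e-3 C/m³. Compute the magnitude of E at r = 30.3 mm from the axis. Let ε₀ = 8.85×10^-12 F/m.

Take a coaxial cylindrical Gaussian surface of radius r = 30.3 mm and length L (r < R).
Charge inside radius r per length L is ρ·πr²·L, so λ_enc = ρπr² = -9.691e-6 C/m.
Gauss's law: E·2πrL = λ_enc L/ε₀.
E = |λ_enc|/(2πε₀r) = (9.691×10^-6)/(2π·8.85×10^-12·0.0303) = 5.75e6 N/C.

E = 5.75e6 N/C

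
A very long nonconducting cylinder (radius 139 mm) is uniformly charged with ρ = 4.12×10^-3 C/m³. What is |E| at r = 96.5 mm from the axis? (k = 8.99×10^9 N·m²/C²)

E ≈ 2.25×10^7 V/m

Take a coaxial cylindrical Gaussian surface of radius r = 96.5 mm and length L (r < R).
Enclosed charge per unit length: λ_enc = ρ·πr² = (4.12e-3)π(0.0965)² = 1.205e-4 C/m.
Since E is radial and uniform over the curved surface, Φ = E·2πrL = Q_enc/ε₀ = λ_enc L/ε₀.
E = 2k|λ_enc|/r = 2(8.99×10^9)(1.205e-4)/(0.0965) = 2.25e7 N/C.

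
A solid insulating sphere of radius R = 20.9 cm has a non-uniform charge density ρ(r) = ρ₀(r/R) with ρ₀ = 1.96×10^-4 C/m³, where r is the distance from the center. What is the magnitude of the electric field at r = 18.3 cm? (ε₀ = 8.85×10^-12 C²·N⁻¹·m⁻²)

Symmetry ⇒ E = E(r) r̂. Gaussian sphere of radius r = 18.3 cm (r < R).
Integrate the density: Q_enc = 4π ∫₀^r ρ₀(r'/R)^1 r'² dr' = 4πρ₀ r^4/(4·R) = 3.304e-6 C.
Gauss's law: E·4πr² = Q_enc/ε₀.
E = |Q_enc|/(4πε₀r²) = (3.304×10^-6)/(4π·8.85×10^-12·(0.183)²) = 8.87×10^5 N/C.

E = 8.87×10^5 V/m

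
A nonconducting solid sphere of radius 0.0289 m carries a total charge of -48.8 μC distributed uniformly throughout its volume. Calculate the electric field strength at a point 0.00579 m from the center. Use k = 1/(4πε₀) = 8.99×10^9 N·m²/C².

1.05e8 N/C

Symmetry ⇒ E = E(r) r̂. Gaussian sphere of radius r = 0.00579 m (r < R).
For a uniform sphere the enclosed fraction is (r/R)³, so Q_enc = (-48.8 μC)(0.00579/0.0289)³ = -3.924×10^-7 C.
By Gauss's law, ∮E·dA = E·4πr² = Q_enc/ε₀.
E = k|Q_enc|/r² = (8.99×10^9)(3.924×10^-7)/(0.00579)² = 1.05×10^8 N/C.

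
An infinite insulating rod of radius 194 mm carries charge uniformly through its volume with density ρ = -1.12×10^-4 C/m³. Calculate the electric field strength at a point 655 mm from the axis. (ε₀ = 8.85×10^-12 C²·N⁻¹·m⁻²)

3.64e5 V/m

By cylindrical symmetry E is radial; use a coaxial Gaussian cylinder of radius 655 mm and length L (r > 194 mm, full cross-section enclosed).
λ_enc = ρ·πR² = (-1.12e-4)π(0.194)² = -1.324×10^-5 C/m.
Gauss's law: E·2πrL = λ_enc L/ε₀.
E = |λ_enc|/(2πε₀r) = (1.324×10^-5)/(2π·8.85×10^-12·0.655) = 3.64e5 N/C.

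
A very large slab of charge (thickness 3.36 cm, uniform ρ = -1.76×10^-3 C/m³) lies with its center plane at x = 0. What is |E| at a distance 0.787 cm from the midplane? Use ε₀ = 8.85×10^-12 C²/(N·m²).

By symmetry E is perpendicular to the slab. A Gaussian pillbox from −0.787 cm to +0.787 cm (face area A) lies entirely within the slab.
Q_enc = ρ·(2x)·A and flux = 2EA, so 2EA = 2ρxA/ε₀ ⇒ E = |ρ|x/ε₀.
E = (1.76×10^-3)(0.00787)/(8.85×10^-12) = 1.57×10^6 N/C.

|E| ≈ 1.57×10^6 V/m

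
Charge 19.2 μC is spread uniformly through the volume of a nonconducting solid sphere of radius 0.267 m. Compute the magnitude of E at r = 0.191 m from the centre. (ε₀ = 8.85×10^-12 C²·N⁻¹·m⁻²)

Take a concentric spherical Gaussian surface of radius r = 0.191 m (r < R).
For a uniform sphere the enclosed fraction is (r/R)³, so Q_enc = (19.2 μC)(0.191/0.267)³ = 7.029×10^-6 C.
Applying ∮E·dA = Q_enc/ε₀ with Φ = E(4πr²):
E = |Q_enc|/(4πε₀r²) = (7.029e-6)/(4π·8.85×10^-12·(0.191)²) = 1.73e6 N/C.

1.73×10^6 V/m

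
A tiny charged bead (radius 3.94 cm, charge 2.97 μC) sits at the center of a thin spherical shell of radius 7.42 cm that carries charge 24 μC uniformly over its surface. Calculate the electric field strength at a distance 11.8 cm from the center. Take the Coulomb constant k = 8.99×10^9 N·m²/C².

By spherical symmetry E is radial; choose a Gaussian sphere of radius r = 11.8 cm (r > 7.42 cm, enclosing both).
Q_enc = (2.97 μC) + (24 μC) = 2.697e-5 C.
Since E is radial and uniform over the Gaussian sphere, Φ = E·4πr² = Q_enc/ε₀.
E = k|Q_enc|/r² = (8.99×10^9)(2.697×10^-5)/(0.118)² = 1.74×10^7 N/C.

E ≈ 1.74×10^7 N/C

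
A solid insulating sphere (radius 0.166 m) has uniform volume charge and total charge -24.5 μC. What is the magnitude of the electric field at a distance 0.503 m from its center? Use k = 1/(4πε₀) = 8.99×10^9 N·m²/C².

|E| ≈ 8.71e5 N/C

Take a concentric spherical Gaussian surface of radius r = 0.503 m (r > R, so the entire charge is enclosed).
Q_enc = -24.5 μC = -2.45e-5 C.
Since E is radial and uniform over the Gaussian sphere, Φ = E·4πr² = Q_enc/ε₀.
E = k|Q_enc|/r² = (8.99×10^9)(2.45e-5)/(0.503)² = 8.71×10^5 N/C.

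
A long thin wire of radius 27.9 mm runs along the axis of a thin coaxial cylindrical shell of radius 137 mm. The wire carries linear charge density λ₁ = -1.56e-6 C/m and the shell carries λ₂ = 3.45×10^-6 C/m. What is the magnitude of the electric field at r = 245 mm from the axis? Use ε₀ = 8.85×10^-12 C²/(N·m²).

By cylindrical symmetry E is radial; use a coaxial Gaussian cylinder of radius 245 mm and length L (r > 137 mm, enclosing both).
λ_enc = λ₁ + λ₂ = (-1.56×10^-6) + (3.45×10^-6) = 1.89×10^-6 C/m.
Since E is radial and uniform over the curved surface, Φ = E·2πrL = Q_enc/ε₀ = λ_enc L/ε₀.
E = |λ_enc|/(2πε₀r) = (1.89×10^-6)/(2π·8.85×10^-12·0.245) = 1.39×10^5 N/C.

|E| = 1.39e5 V/m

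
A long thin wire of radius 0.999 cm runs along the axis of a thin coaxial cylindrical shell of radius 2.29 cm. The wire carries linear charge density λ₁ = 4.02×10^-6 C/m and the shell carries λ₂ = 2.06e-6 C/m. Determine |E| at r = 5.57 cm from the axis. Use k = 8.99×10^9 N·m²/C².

Coaxial Gaussian cylinder, radius r = 5.57 cm, length L (r > 2.29 cm, enclosing both).
λ_enc = λ₁ + λ₂ = (4.02e-6) + (2.06×10^-6) = 6.08e-6 C/m.
By Gauss's law (flux through the curved wall only), E·2πrL = λ_enc L/ε₀.
E = 2k|λ_enc|/r = 2(8.99×10^9)(6.08×10^-6)/(0.0557) = 1.96×10^6 N/C.

|E| = 1.96×10^6 V/m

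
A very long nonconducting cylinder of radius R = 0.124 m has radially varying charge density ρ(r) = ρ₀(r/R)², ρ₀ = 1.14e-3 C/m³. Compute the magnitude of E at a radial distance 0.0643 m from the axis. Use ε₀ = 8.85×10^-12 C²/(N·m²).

|E| = 5.57×10^5 N/C

Coaxial Gaussian cylinder, radius r = 0.0643 m, length L (r < R).
λ_enc = ∫₀^r ρ(r')·2πr' dr' = (2πρ₀/R²)·r^4/4 = 1.991×10^-6 C/m.
By Gauss's law (flux through the curved wall only), E·2πrL = λ_enc L/ε₀.
E = |λ_enc|/(2πε₀r) = (1.991×10^-6)/(2π·8.85×10^-12·0.0643) = 5.57×10^5 N/C.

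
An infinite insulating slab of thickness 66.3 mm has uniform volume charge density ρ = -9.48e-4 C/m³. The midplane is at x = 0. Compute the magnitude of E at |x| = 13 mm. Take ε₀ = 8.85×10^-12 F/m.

|E| = 1.39e6 N/C

By symmetry E is perpendicular to the slab. A Gaussian pillbox from −13 mm to +13 mm (face area A) lies entirely within the slab.
Q_enc = ρ·(2x)·A and flux = 2EA, so 2EA = 2ρxA/ε₀ ⇒ E = |ρ|x/ε₀.
E = (9.48e-4)(0.013)/(8.85×10^-12) = 1.39×10^6 N/C.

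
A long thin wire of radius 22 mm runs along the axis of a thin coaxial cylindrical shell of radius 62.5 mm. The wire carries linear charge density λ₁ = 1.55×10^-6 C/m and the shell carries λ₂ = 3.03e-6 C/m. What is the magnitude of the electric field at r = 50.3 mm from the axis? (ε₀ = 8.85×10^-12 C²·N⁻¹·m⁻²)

Coaxial Gaussian cylinder, radius r = 50.3 mm, length L (between the conductors, 22 mm < r < 62.5 mm).
The shell at 62.5 mm lies outside the Gaussian surface, so λ_enc = λ₁ = 1.55×10^-6 C/m.
By Gauss's law (flux through the curved wall only), E·2πrL = λ_enc L/ε₀.
E = |λ_enc|/(2πε₀r) = (1.55e-6)/(2π·8.85×10^-12·0.0503) = 5.54×10^5 N/C.

|E| ≈ 5.54e5 N/C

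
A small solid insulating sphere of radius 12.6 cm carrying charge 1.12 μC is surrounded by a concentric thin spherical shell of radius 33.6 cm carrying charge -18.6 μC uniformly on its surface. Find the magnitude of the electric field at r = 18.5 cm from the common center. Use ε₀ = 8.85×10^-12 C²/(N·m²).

|E| = 2.94×10^5 N/C

Take a concentric spherical Gaussian surface of radius r = 18.5 cm (between the bodies, 12.6 cm < r < 33.6 cm).
The shell at 33.6 cm lies outside the Gaussian surface, so Q_enc = 1.12 μC = 1.12×10^-6 C.
By Gauss's law, ∮E·dA = E·4πr² = Q_enc/ε₀.
E = |Q_enc|/(4πε₀r²) = (1.12e-6)/(4π·8.85×10^-12·(0.185)²) = 2.94×10^5 N/C.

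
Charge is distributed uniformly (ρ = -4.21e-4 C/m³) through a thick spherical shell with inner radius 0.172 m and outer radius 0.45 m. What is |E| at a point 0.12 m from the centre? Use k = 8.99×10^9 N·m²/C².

E = 0 (no enclosed charge)

Use a concentric Gaussian sphere at r = 0.12 m (r < 0.172 m, inside the empty cavity).
No charge is enclosed, so by Gauss's law E·4πr² = 0 ⇒ E = 0.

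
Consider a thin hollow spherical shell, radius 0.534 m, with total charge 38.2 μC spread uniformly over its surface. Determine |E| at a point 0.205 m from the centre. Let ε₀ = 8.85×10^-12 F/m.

E = 0 (no enclosed charge)

By spherical symmetry E is radial; choose a Gaussian sphere of radius r = 0.205 m (inside the shell, r < 0.534 m).
No charge lies within this surface, so Q_enc = 0 and Gauss's law gives E·4πr² = 0 ⇒ E = 0.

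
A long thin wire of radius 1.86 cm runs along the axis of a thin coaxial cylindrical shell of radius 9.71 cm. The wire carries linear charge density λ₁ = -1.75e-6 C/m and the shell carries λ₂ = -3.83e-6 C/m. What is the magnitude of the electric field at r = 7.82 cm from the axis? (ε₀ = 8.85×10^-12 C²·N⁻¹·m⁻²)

E = 4.02×10^5 N/C

By cylindrical symmetry E is radial; use a coaxial Gaussian cylinder of radius 7.82 cm and length L (between the conductors, 1.86 cm < r < 9.71 cm).
Only the inner wire is enclosed; the outer shell contributes nothing inside itself. λ_enc = λ₁ = -1.75×10^-6 C/m.
By Gauss's law (flux through the curved wall only), E·2πrL = λ_enc L/ε₀.
E = |λ_enc|/(2πε₀r) = (1.75×10^-6)/(2π·8.85×10^-12·0.0782) = 4.02×10^5 N/C.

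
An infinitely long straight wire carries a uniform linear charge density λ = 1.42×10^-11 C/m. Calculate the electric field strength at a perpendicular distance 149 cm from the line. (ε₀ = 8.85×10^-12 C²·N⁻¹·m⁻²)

0.171 N/C

Choose a coaxial cylinder of radius r = 149 cm (arbitrary length L) as the Gaussian surface.
Q_enc = λL, so λ_enc = 1.42×10^-11 C/m.
Since E is radial and uniform over the curved surface, Φ = E·2πrL = Q_enc/ε₀ = λ_enc L/ε₀.
E = |λ_enc|/(2πε₀r) = (1.42×10^-11)/(2π·8.85×10^-12·1.49) = 0.171 N/C.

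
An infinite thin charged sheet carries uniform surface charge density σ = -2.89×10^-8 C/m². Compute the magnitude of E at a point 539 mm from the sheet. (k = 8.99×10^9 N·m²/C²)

|E| ≈ 1.63×10^3 V/m

Choose a cylindrical pillbox piercing the sheet, end faces (area A) parallel to it.
Only the two end caps contribute flux: Φ = 2EA. With Q_enc = σA, Gauss's law gives E = |σ|/(2ε₀).
E = 2πk|σ| = 2π(8.99×10^9)(2.89e-8) = 1.63×10^3 N/C.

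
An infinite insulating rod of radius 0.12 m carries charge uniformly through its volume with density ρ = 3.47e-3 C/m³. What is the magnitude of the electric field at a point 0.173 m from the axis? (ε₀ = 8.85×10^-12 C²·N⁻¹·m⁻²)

1.63e7 N/C

Coaxial Gaussian cylinder, radius r = 0.173 m, length L (r > 0.12 m, full cross-section enclosed).
λ_enc = ρ·πR² = (3.47×10^-3)π(0.12)² = 1.57×10^-4 C/m.
By Gauss's law (flux through the curved wall only), E·2πrL = λ_enc L/ε₀.
E = |λ_enc|/(2πε₀r) = (1.57×10^-4)/(2π·8.85×10^-12·0.173) = 1.63e7 N/C.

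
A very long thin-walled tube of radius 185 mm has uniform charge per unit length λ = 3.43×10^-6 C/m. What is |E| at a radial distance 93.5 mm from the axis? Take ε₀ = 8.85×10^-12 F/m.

By cylindrical symmetry E is radial; use a coaxial Gaussian cylinder of radius 93.5 mm and length L (r < 185 mm, inside the shell).
All the surface charge lies outside this cylinder: Q_enc = 0, hence E = 0.

E = 0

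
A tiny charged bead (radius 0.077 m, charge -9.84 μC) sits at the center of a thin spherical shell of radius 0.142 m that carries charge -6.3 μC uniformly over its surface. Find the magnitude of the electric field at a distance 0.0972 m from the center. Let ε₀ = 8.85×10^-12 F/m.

|E| = 9.37×10^6 V/m

Use a concentric Gaussian sphere at r = 0.0972 m (between the bodies, 0.077 m < r < 0.142 m).
The shell at 0.142 m lies outside the Gaussian surface, so Q_enc = -9.84 μC = -9.84×10^-6 C.
Applying ∮E·dA = Q_enc/ε₀ with Φ = E(4πr²):
E = |Q_enc|/(4πε₀r²) = (9.84×10^-6)/(4π·8.85×10^-12·(0.0972)²) = 9.37×10^6 N/C.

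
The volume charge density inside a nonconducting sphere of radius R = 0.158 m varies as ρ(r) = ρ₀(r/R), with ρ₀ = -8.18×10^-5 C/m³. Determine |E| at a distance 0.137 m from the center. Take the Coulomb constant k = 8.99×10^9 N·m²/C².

Symmetry ⇒ E = E(r) r̂. Gaussian sphere of radius r = 0.137 m (r < R).
Q_enc = ∫₀^r ρ(r')·4πr'² dr' = (4πρ₀/R) ∫₀^r r'^3 dr' = 4πρ₀ r^4/(4·R) = -5.73e-7 C.
Applying ∮E·dA = Q_enc/ε₀ with Φ = E(4πr²):
E = k|Q_enc|/r² = (8.99×10^9)(5.73e-7)/(0.137)² = 2.74×10^5 N/C.

E ≈ 2.74×10^5 V/m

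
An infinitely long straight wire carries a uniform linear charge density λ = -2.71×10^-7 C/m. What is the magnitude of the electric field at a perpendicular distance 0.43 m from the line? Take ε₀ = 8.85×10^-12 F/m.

|E| ≈ 1.13e4 N/C

Take a coaxial cylindrical Gaussian surface of radius r = 0.43 m and length L.
Q_enc = λL, so λ_enc = -2.71×10^-7 C/m.
Since E is radial and uniform over the curved surface, Φ = E·2πrL = Q_enc/ε₀ = λ_enc L/ε₀.
E = |λ_enc|/(2πε₀r) = (2.71×10^-7)/(2π·8.85×10^-12·0.43) = 1.13×10^4 N/C.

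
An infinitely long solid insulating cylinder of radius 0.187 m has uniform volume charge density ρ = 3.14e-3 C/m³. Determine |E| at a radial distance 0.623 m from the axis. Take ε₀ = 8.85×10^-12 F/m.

Choose a coaxial cylinder of radius r = 0.623 m (arbitrary length L) as the Gaussian surface (r > 0.187 m, full cross-section enclosed).
λ_enc = ρ·πR² = (3.14×10^-3)π(0.187)² = 3.45e-4 C/m.
Since E is radial and uniform over the curved surface, Φ = E·2πrL = Q_enc/ε₀ = λ_enc L/ε₀.
E = |λ_enc|/(2πε₀r) = (3.45×10^-4)/(2π·8.85×10^-12·0.623) = 9.96×10^6 N/C.

E = 9.96×10^6 V/m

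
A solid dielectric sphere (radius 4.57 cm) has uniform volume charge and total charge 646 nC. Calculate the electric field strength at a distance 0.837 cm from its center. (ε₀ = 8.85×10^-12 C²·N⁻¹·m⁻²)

By spherical symmetry E is radial; choose a Gaussian sphere of radius r = 0.837 cm (r < R).
For a uniform sphere the enclosed fraction is (r/R)³, so Q_enc = (646 nC)(0.00837/0.0457)³ = 3.969×10^-9 C.
Gauss's law: E·4πr² = Q_enc/ε₀.
E = |Q_enc|/(4πε₀r²) = (3.969×10^-9)/(4π·8.85×10^-12·(0.00837)²) = 5.09×10^5 N/C.

5.09×10^5 N/C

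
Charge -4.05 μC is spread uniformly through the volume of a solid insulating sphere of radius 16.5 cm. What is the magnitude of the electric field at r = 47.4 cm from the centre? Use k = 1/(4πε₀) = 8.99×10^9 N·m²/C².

E = 1.62e5 V/m

By spherical symmetry E is radial; choose a Gaussian sphere of radius r = 47.4 cm (r > R, so the entire charge is enclosed).
Q_enc = -4.05 μC = -4.05×10^-6 C.
Applying ∮E·dA = Q_enc/ε₀ with Φ = E(4πr²):
E = k|Q_enc|/r² = (8.99×10^9)(4.05×10^-6)/(0.474)² = 1.62×10^5 N/C.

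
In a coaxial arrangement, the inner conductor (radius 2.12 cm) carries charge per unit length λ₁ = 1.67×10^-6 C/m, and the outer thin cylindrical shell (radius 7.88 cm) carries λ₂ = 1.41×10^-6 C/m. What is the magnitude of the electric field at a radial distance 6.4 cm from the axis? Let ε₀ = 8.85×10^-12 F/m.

E ≈ 4.69e5 N/C

By cylindrical symmetry E is radial; use a coaxial Gaussian cylinder of radius 6.4 cm and length L (between the conductors, 2.12 cm < r < 7.88 cm).
The shell at 7.88 cm lies outside the Gaussian surface, so λ_enc = λ₁ = 1.67×10^-6 C/m.
By Gauss's law (flux through the curved wall only), E·2πrL = λ_enc L/ε₀.
E = |λ_enc|/(2πε₀r) = (1.67e-6)/(2π·8.85×10^-12·0.064) = 4.69×10^5 N/C.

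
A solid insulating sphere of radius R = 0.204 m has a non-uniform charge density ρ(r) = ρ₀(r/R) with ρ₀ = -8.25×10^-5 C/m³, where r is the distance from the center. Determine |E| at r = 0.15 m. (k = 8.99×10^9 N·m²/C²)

Take a concentric spherical Gaussian surface of radius r = 0.15 m (r < R).
Q_enc = ∫₀^r ρ(r')·4πr'² dr' = (4πρ₀/R) ∫₀^r r'^3 dr' = 4πρ₀ r^4/(4·R) = -6.432e-7 C.
Since E is radial and uniform over the Gaussian sphere, Φ = E·4πr² = Q_enc/ε₀.
E = k|Q_enc|/r² = (8.99×10^9)(6.432×10^-7)/(0.15)² = 2.57e5 N/C.

E = 2.57e5 N/C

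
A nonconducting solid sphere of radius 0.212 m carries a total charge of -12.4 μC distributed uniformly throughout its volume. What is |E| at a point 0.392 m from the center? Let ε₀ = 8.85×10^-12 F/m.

Use a concentric Gaussian sphere at r = 0.392 m (r > R, so the entire charge is enclosed).
Q_enc = -12.4 μC = -1.24×10^-5 C.
By Gauss's law, ∮E·dA = E·4πr² = Q_enc/ε₀.
E = |Q_enc|/(4πε₀r²) = (1.24×10^-5)/(4π·8.85×10^-12·(0.392)²) = 7.26×10^5 N/C.

|E| = 7.26×10^5 N/C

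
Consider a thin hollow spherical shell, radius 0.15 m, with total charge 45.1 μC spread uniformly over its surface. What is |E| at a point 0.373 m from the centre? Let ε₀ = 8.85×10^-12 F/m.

E = 2.91×10^6 N/C

Take a concentric spherical Gaussian surface of radius r = 0.373 m (r > 0.15 m).
The entire shell is enclosed: Q_enc = 4.51e-5 C.
Gauss's law: E·4πr² = Q_enc/ε₀.
E = |Q_enc|/(4πε₀r²) = (4.51×10^-5)/(4π·8.85×10^-12·(0.373)²) = 2.91×10^6 N/C.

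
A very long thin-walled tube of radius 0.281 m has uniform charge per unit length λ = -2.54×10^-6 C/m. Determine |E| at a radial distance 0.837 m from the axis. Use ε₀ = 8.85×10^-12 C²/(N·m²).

5.46e4 N/C

Choose a coaxial cylinder of radius r = 0.837 m (arbitrary length L) as the Gaussian surface (r > 0.281 m).
The full line charge is enclosed: λ_enc = -2.54e-6 C/m.
Since E is radial and uniform over the curved surface, Φ = E·2πrL = Q_enc/ε₀ = λ_enc L/ε₀.
E = |λ_enc|/(2πε₀r) = (2.54e-6)/(2π·8.85×10^-12·0.837) = 5.46e4 N/C.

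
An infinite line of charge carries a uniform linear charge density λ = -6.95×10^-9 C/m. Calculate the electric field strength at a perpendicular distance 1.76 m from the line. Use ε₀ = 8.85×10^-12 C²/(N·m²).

Take a coaxial cylindrical Gaussian surface of radius r = 1.76 m and length L.
Q_enc = λL, so λ_enc = -6.95×10^-9 C/m.
Applying ∮E·dA = Q_enc/ε₀ with the end caps contributing no flux:
E = |λ_enc|/(2πε₀r) = (6.95e-9)/(2π·8.85×10^-12·1.76) = 71 N/C.

E = 71 N/C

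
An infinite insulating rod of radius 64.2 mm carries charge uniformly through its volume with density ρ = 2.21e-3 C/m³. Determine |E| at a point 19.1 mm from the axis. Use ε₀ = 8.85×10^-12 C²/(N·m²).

E ≈ 2.38×10^6 V/m

Take a coaxial cylindrical Gaussian surface of radius r = 19.1 mm and length L (r < R).
Charge inside radius r per length L is ρ·πr²·L, so λ_enc = ρπr² = 2.533e-6 C/m.
Since E is radial and uniform over the curved surface, Φ = E·2πrL = Q_enc/ε₀ = λ_enc L/ε₀.
E = |λ_enc|/(2πε₀r) = (2.533×10^-6)/(2π·8.85×10^-12·0.0191) = 2.38×10^6 N/C.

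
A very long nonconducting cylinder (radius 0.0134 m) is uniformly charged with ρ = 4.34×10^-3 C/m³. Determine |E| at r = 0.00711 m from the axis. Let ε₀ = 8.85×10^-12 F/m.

1.74×10^6 N/C

Choose a coaxial cylinder of radius r = 0.00711 m (arbitrary length L) as the Gaussian surface (r < R).
Charge inside radius r per length L is ρ·πr²·L, so λ_enc = ρπr² = 6.893×10^-7 C/m.
Since E is radial and uniform over the curved surface, Φ = E·2πrL = Q_enc/ε₀ = λ_enc L/ε₀.
E = |λ_enc|/(2πε₀r) = (6.893×10^-7)/(2π·8.85×10^-12·0.00711) = 1.74e6 N/C.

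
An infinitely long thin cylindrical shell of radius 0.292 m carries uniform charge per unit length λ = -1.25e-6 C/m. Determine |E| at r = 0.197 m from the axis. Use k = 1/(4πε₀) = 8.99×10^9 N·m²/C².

Take a coaxial cylindrical Gaussian surface of radius r = 0.197 m and length L (r < 0.292 m, inside the shell).
No charge is enclosed, so Gauss's law gives E·2πrL = 0 ⇒ E = 0.

|E| = 0 V/m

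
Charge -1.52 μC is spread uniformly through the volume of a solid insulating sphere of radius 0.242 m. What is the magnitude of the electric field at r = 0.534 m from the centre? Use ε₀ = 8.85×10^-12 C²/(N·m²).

|E| = 4.79×10^4 N/C

Use a concentric Gaussian sphere at r = 0.534 m (r > R, so the entire charge is enclosed).
Q_enc = -1.52 μC = -1.52e-6 C.
Applying ∮E·dA = Q_enc/ε₀ with Φ = E(4πr²):
E = |Q_enc|/(4πε₀r²) = (1.52e-6)/(4π·8.85×10^-12·(0.534)²) = 4.79×10^4 N/C.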